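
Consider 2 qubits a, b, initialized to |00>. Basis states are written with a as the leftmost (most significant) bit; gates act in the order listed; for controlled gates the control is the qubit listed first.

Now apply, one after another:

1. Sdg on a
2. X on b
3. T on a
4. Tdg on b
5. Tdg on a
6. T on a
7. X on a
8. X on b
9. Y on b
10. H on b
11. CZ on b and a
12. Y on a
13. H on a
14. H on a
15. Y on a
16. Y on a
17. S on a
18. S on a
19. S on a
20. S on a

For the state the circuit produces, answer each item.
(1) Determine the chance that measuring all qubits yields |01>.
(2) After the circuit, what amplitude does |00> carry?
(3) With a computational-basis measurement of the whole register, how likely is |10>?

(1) A full measurement returns |01> with probability 1/2. Key observation: gates 17-20 undo each other exactly, leaving only the rest of the circuit to track.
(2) |00> carries amplitude -sqrt(2)*exp(3*I*pi/4)/2 in the final state.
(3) The probability of measuring |10> is 0.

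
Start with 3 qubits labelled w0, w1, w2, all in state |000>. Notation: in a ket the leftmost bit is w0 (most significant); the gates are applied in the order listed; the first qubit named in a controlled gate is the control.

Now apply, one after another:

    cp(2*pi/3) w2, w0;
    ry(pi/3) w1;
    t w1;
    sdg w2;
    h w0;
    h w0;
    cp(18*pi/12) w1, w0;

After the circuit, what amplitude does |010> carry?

|010> carries amplitude exp(I*pi/4)/2 in the final state. Key observation: steps 5-6 multiply out to the identity, so the circuit reduces to the remaining gates.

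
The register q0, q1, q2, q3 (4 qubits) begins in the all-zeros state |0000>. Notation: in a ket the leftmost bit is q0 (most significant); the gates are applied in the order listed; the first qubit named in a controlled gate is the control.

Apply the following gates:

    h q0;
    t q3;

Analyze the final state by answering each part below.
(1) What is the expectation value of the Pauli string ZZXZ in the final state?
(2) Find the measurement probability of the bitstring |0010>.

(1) In the final state, ZZXZ has expectation 0.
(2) The probability of measuring |0010> is 0.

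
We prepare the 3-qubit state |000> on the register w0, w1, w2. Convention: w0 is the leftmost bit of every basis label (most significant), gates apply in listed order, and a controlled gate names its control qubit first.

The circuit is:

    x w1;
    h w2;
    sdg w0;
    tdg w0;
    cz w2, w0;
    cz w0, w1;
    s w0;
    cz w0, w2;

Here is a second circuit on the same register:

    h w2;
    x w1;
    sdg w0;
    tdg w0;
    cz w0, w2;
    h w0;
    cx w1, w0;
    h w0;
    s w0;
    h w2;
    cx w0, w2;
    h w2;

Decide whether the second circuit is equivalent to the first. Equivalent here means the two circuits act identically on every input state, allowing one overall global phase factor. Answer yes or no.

Yes: on every input state the two circuits agree up to one overall phase factor.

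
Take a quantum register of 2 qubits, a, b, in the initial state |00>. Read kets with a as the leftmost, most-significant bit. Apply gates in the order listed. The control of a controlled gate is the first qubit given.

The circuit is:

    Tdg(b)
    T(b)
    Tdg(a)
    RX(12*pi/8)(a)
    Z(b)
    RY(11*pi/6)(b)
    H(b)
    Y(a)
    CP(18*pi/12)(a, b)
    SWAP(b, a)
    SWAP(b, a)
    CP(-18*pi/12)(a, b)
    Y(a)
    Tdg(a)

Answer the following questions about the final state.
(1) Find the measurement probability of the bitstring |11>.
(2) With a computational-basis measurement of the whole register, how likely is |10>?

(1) A full measurement returns |11> with probability 3/8. Key observation: steps 8-13 multiply out to the identity, so the circuit reduces to the remaining gates.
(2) A full measurement returns |10> with probability 1/8.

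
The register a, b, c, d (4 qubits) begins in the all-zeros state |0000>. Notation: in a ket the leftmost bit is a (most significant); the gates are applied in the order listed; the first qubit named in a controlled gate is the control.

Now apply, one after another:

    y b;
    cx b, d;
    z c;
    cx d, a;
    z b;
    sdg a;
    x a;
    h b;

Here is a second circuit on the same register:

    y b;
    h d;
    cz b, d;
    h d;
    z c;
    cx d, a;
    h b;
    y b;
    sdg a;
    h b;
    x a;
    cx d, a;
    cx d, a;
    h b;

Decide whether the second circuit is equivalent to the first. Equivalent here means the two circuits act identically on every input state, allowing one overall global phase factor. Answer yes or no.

No — the two circuits implement different unitaries, even allowing a global phase.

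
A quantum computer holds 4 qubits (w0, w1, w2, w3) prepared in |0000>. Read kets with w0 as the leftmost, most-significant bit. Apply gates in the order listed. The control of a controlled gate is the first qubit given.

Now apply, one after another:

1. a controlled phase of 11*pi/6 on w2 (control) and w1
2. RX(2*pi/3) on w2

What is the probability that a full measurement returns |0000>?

A full measurement returns |0000> with probability 1/4.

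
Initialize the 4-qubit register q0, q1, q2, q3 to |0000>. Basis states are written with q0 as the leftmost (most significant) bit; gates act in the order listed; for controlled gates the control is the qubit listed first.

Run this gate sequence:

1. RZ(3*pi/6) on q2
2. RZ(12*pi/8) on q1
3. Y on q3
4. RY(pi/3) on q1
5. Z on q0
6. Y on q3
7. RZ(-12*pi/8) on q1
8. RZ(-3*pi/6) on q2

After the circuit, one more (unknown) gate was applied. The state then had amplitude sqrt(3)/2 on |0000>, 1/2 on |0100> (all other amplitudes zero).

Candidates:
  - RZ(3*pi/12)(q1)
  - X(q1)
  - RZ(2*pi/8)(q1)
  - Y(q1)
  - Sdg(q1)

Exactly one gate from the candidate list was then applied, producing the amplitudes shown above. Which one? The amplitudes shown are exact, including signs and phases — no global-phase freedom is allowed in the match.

It was Sdg(q1) that produced the state shown.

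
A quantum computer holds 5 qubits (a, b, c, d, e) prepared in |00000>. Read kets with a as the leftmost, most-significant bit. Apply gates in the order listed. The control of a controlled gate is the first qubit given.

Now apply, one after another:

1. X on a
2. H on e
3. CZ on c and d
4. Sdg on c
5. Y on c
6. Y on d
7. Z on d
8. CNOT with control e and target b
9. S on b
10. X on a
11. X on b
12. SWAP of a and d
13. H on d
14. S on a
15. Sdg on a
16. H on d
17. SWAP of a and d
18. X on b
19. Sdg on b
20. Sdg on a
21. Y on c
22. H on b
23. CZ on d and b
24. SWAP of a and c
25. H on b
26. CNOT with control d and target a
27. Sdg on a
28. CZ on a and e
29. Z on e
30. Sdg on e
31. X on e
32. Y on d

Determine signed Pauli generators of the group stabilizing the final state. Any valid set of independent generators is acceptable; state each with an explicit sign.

One valid set of independent stabilizer generators is +IXIIY, -ZIIII, +IZIIZ, +IIZII, +IIIZI (any independent generating set of the same group is equally correct). Key observation: the block from step 11 through step 18 cancels to the identity and can be dropped.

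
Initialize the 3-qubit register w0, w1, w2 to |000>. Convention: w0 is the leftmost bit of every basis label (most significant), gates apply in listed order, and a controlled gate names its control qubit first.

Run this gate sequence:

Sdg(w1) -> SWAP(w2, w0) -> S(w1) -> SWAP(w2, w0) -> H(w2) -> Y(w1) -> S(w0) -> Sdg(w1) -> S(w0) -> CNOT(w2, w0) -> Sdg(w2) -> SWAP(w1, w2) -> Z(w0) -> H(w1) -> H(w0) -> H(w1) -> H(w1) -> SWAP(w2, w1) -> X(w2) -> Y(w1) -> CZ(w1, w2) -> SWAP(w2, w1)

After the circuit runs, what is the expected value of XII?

The observable XII averages to 0.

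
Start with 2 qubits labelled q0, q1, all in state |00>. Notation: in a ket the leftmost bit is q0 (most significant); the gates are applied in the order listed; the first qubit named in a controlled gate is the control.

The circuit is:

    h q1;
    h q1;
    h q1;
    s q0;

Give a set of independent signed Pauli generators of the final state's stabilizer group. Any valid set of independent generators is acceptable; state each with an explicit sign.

The stabilizer group can be generated by +IX, +ZI, among other valid generating sets. Key observation: the block from step 1 through step 2 cancels to the identity and can be dropped.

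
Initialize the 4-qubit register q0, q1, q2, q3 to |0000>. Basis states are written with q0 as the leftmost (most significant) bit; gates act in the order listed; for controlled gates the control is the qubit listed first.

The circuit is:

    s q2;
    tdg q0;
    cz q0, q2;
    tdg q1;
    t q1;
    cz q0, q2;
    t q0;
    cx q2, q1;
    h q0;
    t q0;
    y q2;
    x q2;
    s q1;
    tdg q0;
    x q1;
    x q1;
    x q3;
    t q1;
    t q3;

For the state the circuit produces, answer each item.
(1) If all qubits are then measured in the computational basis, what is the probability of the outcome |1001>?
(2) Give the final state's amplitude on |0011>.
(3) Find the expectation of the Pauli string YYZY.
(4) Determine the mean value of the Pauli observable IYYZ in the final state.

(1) Outcome |1001> occurs with probability 1/2. Key observation: the block from step 2 through step 7 cancels to the identity and can be dropped.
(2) The amplitude on |0011> is 0.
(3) In the final state, YYZY has expectation 0.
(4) In the final state, IYYZ has expectation 0.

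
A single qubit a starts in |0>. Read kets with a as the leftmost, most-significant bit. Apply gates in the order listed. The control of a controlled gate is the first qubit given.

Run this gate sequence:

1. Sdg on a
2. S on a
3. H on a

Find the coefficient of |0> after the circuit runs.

The final state's coefficient on |0> equals sqrt(2)/2.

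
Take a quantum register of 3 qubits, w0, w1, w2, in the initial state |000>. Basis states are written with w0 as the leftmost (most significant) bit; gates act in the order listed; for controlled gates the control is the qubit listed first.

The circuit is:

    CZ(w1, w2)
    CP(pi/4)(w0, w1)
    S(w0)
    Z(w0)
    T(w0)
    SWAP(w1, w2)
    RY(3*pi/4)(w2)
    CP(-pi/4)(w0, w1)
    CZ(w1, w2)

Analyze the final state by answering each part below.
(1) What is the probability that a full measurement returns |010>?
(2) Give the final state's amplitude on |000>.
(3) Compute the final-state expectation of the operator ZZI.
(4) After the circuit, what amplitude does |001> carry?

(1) The probability of measuring |010> is 0.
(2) The final state's coefficient on |000> equals sqrt(2 - sqrt(2))/2.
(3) In the final state, ZZI has expectation 1.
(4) |001> carries amplitude sqrt(sqrt(2) + 2)/2 in the final state.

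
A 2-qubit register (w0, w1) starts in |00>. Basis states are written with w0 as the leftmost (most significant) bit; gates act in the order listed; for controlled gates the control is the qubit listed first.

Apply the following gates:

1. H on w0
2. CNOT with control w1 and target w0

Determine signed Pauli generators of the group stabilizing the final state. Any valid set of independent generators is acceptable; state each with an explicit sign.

The stabilizer group can be generated by +XI, +IZ, among other valid generating sets.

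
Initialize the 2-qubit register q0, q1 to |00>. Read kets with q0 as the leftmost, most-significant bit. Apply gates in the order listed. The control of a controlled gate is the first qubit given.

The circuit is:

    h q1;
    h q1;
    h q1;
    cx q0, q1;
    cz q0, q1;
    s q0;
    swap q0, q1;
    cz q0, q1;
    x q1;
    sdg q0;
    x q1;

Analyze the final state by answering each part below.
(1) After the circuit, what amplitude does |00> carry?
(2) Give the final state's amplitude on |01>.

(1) The final state's coefficient on |00> equals sqrt(2)/2.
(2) The amplitude on |01> is 0.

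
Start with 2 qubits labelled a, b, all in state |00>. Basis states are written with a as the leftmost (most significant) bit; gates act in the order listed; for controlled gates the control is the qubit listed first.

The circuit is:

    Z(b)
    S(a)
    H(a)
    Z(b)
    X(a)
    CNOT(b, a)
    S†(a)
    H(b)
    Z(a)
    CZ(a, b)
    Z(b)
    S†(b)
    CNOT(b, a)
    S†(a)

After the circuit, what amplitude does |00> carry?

|00> carries amplitude 1/2 in the final state.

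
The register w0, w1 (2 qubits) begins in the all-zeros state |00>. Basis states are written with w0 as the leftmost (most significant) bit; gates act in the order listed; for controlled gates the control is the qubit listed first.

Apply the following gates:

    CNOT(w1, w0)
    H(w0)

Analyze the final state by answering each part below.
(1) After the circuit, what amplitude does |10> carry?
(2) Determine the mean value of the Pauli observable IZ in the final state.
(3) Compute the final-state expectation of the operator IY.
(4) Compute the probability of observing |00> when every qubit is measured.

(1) The amplitude on |10> is sqrt(2)/2.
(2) The observable IZ averages to 1.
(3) In the final state, IY has expectation 0.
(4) The probability of measuring |00> is 1/2.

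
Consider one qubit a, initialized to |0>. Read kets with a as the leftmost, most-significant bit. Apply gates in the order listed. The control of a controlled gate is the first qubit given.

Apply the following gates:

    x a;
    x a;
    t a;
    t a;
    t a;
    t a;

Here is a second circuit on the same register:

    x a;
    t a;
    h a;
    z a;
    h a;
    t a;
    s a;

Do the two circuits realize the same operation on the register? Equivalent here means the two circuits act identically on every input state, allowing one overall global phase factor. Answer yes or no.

No, they are not equivalent — no single phase factor reconciles the two unitaries.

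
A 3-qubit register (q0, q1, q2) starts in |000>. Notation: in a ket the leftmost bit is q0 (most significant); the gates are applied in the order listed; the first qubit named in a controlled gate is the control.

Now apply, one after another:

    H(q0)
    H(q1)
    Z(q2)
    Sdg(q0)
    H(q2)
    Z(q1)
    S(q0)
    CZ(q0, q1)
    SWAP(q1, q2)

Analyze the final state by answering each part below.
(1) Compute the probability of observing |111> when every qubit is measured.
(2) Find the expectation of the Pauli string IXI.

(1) A full measurement returns |111> with probability 1/8.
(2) The expectation value of IXI is 1.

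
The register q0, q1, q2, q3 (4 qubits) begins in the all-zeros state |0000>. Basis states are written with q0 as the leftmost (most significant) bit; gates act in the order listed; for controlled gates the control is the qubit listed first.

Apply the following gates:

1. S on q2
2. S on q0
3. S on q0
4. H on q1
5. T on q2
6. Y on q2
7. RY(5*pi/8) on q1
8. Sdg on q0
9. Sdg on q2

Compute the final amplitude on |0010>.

The final state's coefficient on |0010> equals -sin(pi/16).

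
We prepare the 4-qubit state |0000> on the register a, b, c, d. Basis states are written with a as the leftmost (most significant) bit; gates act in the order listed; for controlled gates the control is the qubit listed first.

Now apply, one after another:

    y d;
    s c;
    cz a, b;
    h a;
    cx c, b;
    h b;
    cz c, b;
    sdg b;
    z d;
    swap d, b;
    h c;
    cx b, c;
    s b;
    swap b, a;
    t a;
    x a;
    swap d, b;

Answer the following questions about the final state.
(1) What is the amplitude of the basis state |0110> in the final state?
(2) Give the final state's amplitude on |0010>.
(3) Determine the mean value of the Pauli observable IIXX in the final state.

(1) The amplitude on |0110> is -sqrt(2)*exp(3*I*pi/4)/4.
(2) The final state's coefficient on |0010> equals sqrt(2)*exp(I*pi/4)/4.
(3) The expectation value of IIXX is 1.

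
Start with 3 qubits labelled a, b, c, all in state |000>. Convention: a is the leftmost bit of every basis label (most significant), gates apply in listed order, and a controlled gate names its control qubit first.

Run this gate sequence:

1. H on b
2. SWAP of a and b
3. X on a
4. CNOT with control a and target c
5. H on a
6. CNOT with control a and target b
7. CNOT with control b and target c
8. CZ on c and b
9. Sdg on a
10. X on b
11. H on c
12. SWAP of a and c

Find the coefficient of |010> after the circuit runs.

The final state's coefficient on |010> equals sqrt(2)/2.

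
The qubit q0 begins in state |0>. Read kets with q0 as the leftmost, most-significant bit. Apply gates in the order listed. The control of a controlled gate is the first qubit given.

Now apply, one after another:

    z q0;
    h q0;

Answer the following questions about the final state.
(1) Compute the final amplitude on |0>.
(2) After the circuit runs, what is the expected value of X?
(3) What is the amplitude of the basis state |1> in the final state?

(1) |0> carries amplitude sqrt(2)/2 in the final state.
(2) In the final state, X has expectation 1.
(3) The amplitude on |1> is sqrt(2)/2.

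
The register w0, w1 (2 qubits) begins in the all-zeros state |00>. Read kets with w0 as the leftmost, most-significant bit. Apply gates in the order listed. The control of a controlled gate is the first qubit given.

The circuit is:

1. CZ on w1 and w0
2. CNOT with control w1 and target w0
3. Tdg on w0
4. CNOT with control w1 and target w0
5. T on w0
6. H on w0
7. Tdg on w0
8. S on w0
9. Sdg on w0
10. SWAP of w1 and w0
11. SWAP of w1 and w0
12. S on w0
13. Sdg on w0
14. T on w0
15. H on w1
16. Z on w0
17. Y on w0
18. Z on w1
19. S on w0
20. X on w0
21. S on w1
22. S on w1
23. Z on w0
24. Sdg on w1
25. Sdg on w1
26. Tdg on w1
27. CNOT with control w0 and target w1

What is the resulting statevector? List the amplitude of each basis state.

The final amplitudes are -1/2 on |00>, -exp(3*I*pi/4)/2 on |01>, exp(I*pi/4)/2 on |10>, -I/2 on |11>. Key observation: steps 7-14 multiply out to the identity, so the circuit reduces to the remaining gates.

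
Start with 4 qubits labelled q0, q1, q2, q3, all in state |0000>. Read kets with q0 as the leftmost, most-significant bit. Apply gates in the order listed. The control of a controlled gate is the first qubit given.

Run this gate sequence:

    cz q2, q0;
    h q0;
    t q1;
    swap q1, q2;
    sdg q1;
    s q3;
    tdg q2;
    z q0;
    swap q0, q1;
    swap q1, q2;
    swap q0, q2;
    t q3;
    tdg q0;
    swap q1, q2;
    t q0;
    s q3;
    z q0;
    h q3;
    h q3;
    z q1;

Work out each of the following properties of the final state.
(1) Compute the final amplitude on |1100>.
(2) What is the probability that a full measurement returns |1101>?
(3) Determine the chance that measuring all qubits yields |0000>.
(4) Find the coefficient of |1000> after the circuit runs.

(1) The final state's coefficient on |1100> equals 0.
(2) The probability of measuring |1101> is 0.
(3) A full measurement returns |0000> with probability 1/2.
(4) The final state's coefficient on |1000> equals sqrt(2)/2.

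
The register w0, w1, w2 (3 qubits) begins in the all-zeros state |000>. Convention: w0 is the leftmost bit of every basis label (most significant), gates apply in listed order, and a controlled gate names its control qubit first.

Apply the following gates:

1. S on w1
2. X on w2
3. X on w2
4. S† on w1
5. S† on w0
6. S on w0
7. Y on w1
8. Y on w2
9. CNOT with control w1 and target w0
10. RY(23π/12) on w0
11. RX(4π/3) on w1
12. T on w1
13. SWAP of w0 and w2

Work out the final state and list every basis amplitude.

After the circuit, the state carries amplitude 0 on |000>, 0 on |001>, 0 on |010>, 0 on |011>, -I*sqrt(3*sqrt(2) + 6)/8 + 3*I*sqrt(2 - sqrt(2))/8 on |100>, -3*I*sqrt(sqrt(2) + 2)/8 - I*sqrt(6 - 3*sqrt(2))/8 on |101>, (-sqrt(sqrt(2) + 2)/8 + sqrt(6 - 3*sqrt(2))/8)*exp(I*pi/4) on |110>, (-sqrt(3*sqrt(2) + 6)/8 - sqrt(2 - sqrt(2))/8)*exp(I*pi/4) on |111>.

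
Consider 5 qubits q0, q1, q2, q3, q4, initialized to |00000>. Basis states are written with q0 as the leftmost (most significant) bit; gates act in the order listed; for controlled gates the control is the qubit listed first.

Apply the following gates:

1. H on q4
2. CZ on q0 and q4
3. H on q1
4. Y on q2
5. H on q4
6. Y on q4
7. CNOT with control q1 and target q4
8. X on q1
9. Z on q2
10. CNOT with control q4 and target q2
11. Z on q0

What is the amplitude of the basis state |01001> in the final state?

The amplitude on |01001> is sqrt(2)/2.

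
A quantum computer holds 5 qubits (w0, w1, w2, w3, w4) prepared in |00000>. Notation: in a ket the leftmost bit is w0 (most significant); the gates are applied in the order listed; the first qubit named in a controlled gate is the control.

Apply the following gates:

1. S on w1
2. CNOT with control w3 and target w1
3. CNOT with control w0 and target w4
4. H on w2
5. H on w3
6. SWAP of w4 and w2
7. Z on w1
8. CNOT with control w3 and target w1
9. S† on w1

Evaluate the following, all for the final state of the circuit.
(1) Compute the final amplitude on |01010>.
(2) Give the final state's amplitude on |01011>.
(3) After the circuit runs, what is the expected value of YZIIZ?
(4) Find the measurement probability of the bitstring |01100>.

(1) The final state's coefficient on |01010> equals -I/2.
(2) The amplitude on |01011> is -I/2.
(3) The expectation value of YZIIZ is 0.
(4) Outcome |01100> occurs with probability 0.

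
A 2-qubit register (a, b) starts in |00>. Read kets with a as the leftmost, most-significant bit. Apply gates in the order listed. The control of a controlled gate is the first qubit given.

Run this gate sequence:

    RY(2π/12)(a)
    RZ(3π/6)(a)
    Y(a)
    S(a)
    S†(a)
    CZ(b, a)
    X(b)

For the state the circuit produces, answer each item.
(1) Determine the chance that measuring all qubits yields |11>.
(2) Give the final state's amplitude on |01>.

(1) The probability of measuring |11> is sqrt(3)/4 + 1/2.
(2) The amplitude on |01> is (-sqrt(6) + sqrt(2))*exp(3*I*pi/4)/4.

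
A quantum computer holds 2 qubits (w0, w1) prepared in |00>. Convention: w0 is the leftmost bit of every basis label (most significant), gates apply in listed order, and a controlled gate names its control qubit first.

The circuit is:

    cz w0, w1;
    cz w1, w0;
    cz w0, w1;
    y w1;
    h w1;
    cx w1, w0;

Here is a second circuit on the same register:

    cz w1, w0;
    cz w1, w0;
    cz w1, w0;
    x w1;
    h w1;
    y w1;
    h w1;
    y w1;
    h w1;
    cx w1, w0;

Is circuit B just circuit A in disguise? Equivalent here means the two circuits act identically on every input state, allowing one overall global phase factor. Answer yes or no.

No — the two circuits implement different unitaries, even allowing a global phase.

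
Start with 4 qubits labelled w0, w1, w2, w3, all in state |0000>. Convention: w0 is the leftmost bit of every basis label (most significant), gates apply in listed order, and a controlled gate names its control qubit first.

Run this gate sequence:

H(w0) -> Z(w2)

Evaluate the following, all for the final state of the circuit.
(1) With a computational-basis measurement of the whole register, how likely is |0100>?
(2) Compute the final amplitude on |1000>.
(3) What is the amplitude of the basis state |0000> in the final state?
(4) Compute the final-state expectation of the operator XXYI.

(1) A full measurement returns |0100> with probability 0.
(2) The final state's coefficient on |1000> equals sqrt(2)/2.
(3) The final state's coefficient on |0000> equals sqrt(2)/2.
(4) The observable XXYI averages to 0.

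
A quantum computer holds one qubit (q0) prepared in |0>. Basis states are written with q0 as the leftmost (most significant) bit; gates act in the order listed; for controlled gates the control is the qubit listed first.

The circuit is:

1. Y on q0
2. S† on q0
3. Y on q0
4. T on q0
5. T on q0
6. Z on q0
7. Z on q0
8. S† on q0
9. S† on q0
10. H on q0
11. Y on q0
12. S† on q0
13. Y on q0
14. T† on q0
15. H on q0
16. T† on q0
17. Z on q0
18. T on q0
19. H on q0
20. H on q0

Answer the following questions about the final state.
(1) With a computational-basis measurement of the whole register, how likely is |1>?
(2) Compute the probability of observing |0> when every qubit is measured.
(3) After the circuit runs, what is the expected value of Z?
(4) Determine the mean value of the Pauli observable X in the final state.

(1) A full measurement returns |1> with probability 1/2 - sqrt(2)/4.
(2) Outcome |0> occurs with probability sqrt(2)/4 + 1/2.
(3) In the final state, Z has expectation sqrt(2)/2.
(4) The observable X averages to 0.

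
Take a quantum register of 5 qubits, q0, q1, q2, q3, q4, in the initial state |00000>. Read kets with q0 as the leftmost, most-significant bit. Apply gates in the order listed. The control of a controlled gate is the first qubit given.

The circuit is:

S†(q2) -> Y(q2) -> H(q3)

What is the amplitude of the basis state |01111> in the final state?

The final state's coefficient on |01111> equals 0.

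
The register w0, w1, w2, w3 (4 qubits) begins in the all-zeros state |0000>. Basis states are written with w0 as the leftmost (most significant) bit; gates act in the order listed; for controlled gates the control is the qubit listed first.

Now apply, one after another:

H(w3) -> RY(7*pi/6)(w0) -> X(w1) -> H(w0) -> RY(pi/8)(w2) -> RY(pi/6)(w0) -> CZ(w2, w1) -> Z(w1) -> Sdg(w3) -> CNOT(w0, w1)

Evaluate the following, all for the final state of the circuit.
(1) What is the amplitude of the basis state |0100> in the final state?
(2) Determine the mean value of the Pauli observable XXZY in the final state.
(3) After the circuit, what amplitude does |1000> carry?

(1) The amplitude on |0100> is -cos(pi/16)/2.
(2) The expectation value of XXZY is sqrt(sqrt(2) + 2)/2.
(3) |1000> carries amplitude cos(pi/16)/2 in the final state.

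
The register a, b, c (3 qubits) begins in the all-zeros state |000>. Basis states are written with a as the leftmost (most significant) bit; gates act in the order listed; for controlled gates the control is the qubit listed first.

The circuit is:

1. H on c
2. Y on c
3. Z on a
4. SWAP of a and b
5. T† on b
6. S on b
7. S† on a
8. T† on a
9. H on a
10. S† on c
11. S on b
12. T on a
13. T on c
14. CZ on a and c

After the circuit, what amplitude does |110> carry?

|110> carries amplitude 0 in the final state.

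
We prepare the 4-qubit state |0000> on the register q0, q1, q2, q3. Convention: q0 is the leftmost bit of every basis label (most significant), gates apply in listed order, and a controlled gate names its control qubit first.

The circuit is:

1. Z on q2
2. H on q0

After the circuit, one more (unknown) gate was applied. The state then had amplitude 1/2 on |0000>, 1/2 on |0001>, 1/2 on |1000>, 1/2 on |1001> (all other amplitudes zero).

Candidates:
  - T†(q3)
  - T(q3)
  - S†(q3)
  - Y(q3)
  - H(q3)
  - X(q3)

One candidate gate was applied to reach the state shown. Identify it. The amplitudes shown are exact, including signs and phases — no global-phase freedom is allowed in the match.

It was H(q3) that produced the state shown.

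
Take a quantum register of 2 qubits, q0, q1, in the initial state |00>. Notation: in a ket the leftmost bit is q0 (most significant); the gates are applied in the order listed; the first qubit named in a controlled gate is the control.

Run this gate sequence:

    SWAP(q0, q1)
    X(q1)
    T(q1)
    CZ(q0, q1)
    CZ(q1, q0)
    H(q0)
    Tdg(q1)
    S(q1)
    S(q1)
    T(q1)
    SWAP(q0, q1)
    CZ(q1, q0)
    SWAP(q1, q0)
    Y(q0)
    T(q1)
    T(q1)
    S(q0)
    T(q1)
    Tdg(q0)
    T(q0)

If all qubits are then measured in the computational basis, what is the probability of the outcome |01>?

Outcome |01> occurs with probability 1/2.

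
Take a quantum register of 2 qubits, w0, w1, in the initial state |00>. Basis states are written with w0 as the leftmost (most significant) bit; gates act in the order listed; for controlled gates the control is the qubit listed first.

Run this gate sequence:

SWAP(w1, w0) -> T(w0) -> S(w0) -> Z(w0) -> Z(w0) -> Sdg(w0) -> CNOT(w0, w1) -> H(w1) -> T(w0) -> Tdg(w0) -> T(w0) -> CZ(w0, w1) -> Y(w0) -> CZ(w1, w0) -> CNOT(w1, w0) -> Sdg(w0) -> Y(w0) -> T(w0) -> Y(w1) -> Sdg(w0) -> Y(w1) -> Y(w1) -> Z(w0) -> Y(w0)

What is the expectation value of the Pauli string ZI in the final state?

The expectation value of ZI is 0.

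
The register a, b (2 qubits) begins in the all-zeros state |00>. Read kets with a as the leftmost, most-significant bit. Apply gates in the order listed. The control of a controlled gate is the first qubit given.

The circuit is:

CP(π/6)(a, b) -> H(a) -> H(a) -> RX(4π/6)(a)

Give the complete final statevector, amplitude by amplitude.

After the circuit, the state carries amplitude 1/2 on |00>, 0 on |01>, -sqrt(3)*I/2 on |10>, 0 on |11>. Key observation: steps 2-3 multiply out to the identity, so the circuit reduces to the remaining gates.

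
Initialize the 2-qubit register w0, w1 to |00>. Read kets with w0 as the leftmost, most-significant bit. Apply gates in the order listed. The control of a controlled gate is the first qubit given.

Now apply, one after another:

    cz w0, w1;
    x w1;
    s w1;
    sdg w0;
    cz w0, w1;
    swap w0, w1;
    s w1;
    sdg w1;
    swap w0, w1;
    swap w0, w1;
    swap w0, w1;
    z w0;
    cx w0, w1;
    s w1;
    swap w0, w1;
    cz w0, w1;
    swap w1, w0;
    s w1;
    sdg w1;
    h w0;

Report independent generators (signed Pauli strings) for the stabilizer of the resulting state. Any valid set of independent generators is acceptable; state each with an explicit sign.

The stabilizer group can be generated by +XI, -IZ, among other valid generating sets. Key observation: steps 6-9 multiply out to the identity, so the circuit reduces to the remaining gates.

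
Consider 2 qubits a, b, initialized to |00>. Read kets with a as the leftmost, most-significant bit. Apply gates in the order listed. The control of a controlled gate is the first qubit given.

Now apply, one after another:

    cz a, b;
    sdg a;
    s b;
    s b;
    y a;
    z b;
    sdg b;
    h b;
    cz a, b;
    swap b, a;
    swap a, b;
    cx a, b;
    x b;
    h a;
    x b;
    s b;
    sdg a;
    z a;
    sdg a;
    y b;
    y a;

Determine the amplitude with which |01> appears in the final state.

The amplitude on |01> is I/2.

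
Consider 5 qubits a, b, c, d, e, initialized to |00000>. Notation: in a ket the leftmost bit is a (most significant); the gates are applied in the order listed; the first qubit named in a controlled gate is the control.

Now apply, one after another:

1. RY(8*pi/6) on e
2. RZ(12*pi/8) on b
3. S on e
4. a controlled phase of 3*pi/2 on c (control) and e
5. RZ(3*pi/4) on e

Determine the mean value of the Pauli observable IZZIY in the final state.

The expectation value of IZZIY is sqrt(6)/4.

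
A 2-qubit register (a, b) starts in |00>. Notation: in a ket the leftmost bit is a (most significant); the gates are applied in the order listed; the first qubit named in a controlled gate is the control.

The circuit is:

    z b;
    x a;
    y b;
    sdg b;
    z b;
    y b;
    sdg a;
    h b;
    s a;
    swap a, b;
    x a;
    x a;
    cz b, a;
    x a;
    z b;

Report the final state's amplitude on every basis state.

After the circuit, the state carries amplitude 0 on |00>, sqrt(2)*I/2 on |01>, 0 on |10>, -sqrt(2)*I/2 on |11>.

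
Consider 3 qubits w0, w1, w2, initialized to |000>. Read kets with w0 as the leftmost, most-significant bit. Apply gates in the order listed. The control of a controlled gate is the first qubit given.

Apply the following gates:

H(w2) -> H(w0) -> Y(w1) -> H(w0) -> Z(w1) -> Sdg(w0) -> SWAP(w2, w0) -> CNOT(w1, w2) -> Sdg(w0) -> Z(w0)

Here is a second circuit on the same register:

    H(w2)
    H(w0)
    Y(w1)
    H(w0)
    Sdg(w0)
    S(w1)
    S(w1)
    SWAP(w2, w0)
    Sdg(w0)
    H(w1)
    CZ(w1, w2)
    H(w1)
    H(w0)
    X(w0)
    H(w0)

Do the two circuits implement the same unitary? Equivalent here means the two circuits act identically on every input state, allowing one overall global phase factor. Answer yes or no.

No — the two circuits implement different unitaries, even allowing a global phase.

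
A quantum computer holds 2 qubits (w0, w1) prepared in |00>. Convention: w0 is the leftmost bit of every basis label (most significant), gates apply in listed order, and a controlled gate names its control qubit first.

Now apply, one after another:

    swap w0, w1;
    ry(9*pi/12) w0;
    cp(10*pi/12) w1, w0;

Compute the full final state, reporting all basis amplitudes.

The final amplitudes are sqrt(2 - sqrt(2))/2 on |00>, 0 on |01>, sqrt(sqrt(2) + 2)/2 on |10>, 0 on |11>.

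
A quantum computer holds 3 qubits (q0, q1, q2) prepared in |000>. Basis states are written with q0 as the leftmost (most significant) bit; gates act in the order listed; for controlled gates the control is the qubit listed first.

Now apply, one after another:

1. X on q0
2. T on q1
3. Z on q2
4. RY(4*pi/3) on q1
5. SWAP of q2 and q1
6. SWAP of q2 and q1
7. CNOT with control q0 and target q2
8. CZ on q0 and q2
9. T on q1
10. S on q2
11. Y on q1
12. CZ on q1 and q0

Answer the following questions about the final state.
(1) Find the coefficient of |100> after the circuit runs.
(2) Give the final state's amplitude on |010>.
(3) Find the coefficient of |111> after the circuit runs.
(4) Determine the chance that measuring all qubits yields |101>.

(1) |100> carries amplitude 0 in the final state.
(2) |010> carries amplitude 0 in the final state.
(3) |111> carries amplitude 1/2 in the final state.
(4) Outcome |101> occurs with probability 3/4.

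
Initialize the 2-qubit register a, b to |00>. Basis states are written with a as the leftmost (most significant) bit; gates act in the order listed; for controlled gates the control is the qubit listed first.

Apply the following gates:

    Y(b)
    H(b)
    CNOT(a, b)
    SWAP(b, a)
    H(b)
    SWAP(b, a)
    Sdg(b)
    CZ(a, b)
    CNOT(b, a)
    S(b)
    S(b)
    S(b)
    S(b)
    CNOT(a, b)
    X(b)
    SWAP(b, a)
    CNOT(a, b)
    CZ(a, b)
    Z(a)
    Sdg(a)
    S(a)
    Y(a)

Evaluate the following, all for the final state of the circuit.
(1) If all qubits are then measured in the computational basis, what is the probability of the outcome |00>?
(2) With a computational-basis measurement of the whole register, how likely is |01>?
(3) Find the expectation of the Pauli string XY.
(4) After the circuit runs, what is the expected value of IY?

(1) Outcome |00> occurs with probability 1/4. Key observation: the block from step 10 through step 13 cancels to the identity and can be dropped.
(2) A full measurement returns |01> with probability 1/4.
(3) The observable XY averages to -1.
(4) The observable IY averages to 1.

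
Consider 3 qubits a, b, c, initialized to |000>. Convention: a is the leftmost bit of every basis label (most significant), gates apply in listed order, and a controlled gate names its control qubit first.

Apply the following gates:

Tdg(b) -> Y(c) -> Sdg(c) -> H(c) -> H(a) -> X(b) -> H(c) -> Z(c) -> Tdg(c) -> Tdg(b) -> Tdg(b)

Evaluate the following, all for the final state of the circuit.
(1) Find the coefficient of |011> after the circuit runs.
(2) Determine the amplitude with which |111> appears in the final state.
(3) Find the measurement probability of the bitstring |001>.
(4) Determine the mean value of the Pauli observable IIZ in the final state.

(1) The final state's coefficient on |011> equals sqrt(2)*exp(I*pi/4)/2.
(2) The final state's coefficient on |111> equals sqrt(2)*exp(I*pi/4)/2.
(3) The probability of measuring |001> is 0.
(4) In the final state, IIZ has expectation -1.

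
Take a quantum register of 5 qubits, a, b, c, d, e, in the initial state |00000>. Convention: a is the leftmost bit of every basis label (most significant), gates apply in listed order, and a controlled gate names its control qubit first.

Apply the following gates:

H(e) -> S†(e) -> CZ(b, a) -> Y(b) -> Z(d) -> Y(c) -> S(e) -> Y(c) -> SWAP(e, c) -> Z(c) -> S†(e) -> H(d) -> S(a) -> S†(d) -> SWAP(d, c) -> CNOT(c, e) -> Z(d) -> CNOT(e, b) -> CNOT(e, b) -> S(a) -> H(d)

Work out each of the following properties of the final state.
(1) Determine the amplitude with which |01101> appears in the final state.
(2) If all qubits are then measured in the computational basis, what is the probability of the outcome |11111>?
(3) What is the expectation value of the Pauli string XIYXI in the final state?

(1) |01101> carries amplitude sqrt(2)/2 in the final state. Key observation: steps 18-19 multiply out to the identity, so the circuit reduces to the remaining gates.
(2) Outcome |11111> occurs with probability 0.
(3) The expectation value of XIYXI is 0.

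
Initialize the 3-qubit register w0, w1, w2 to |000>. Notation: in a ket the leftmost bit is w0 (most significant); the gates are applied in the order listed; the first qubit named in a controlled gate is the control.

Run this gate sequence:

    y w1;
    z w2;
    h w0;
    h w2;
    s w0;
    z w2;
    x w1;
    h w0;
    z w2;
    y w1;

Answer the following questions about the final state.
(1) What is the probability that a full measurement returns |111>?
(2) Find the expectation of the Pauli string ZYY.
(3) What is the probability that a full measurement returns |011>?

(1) A full measurement returns |111> with probability 1/4.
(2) The expectation value of ZYY is 0.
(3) A full measurement returns |011> with probability 1/4.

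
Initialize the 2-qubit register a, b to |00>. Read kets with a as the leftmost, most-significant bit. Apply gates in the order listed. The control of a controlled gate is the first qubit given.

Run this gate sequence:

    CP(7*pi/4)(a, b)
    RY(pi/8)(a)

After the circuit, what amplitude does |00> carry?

The final state's coefficient on |00> equals cos(pi/16).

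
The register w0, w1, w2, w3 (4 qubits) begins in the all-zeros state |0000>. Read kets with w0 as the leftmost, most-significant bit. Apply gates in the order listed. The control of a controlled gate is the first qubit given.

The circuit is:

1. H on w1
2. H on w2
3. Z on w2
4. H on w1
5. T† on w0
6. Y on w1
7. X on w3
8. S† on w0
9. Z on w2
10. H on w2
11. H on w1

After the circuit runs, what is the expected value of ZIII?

The observable ZIII averages to 1.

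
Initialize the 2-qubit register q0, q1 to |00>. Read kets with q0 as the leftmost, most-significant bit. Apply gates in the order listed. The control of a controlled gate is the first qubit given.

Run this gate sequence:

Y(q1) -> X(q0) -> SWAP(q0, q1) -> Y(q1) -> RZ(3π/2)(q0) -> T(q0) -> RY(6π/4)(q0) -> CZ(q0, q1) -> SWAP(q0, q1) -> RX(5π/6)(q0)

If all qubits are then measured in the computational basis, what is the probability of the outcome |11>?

Outcome |11> occurs with probability sqrt(3)/8 + 1/4.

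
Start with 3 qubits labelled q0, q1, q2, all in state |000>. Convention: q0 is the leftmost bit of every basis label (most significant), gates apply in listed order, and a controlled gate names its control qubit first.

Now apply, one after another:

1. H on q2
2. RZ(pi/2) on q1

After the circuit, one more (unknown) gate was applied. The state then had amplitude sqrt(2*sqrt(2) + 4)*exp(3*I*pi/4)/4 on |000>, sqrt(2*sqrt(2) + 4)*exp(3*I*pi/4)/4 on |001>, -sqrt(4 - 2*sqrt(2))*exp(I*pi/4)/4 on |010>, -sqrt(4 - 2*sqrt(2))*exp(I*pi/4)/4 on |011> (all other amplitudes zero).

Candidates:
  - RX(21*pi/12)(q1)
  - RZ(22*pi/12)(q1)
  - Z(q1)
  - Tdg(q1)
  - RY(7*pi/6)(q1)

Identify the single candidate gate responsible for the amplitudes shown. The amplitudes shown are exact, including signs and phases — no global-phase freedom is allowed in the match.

The unique candidate consistent with the amplitudes is RX(21*pi/12)(q1).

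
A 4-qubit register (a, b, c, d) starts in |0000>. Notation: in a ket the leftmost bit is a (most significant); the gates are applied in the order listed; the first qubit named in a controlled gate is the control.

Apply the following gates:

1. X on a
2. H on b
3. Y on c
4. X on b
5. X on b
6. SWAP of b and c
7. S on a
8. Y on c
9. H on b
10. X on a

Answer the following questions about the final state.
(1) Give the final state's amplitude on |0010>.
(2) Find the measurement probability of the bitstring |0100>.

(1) |0010> carries amplitude -I/2 in the final state.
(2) A full measurement returns |0100> with probability 1/4.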